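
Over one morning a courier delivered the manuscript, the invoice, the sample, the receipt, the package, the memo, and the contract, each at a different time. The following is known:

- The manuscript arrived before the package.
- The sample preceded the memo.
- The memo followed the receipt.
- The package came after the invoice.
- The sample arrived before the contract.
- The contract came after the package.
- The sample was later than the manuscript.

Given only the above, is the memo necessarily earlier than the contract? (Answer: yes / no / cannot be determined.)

No chain of stated constraints runs from the memo to the contract, and none runs from the contract to the memo either.
So the relative order of the memo and the contract is not fixed by the given facts.

cannot be determined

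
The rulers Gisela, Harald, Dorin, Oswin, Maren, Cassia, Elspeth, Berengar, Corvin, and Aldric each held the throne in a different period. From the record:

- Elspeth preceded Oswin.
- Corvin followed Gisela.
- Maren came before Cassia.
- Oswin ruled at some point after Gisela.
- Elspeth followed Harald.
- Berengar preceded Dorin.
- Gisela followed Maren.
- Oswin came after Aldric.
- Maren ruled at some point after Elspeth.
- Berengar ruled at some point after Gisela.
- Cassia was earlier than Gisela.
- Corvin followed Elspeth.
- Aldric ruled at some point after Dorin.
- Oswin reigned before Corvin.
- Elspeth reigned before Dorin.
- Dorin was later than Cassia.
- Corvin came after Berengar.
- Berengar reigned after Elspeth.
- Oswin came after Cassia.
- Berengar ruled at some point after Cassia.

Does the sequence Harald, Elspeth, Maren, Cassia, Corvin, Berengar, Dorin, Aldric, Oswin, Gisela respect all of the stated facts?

The constraints require Gisela before Corvin, but in the proposed sequence Corvin appears ahead of Gisela. That one violation is enough.

no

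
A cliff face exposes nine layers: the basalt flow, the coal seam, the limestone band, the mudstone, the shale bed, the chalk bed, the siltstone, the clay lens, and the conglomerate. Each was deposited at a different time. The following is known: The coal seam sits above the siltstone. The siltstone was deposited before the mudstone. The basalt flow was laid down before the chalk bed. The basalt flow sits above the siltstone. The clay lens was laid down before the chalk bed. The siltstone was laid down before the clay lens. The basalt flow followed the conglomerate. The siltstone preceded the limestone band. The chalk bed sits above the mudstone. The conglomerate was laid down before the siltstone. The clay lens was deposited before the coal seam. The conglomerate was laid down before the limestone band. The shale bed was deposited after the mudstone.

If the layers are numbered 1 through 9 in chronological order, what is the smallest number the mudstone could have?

The conglomerate and the siltstone must both come before the mudstone — 2 forced predecessors.
Nothing else is forced ahead of the mudstone, so its earliest slot is position 2 + 1 = 3.

3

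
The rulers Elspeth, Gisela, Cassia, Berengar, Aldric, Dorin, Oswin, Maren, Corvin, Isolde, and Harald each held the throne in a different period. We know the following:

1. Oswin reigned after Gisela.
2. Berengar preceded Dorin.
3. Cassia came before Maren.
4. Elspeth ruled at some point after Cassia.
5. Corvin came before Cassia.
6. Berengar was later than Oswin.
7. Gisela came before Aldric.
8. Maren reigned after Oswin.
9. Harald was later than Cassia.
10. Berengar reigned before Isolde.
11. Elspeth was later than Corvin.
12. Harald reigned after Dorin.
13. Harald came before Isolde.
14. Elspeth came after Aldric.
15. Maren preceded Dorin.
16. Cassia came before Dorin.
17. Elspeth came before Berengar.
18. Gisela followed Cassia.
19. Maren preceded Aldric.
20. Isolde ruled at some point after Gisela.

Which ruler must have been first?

Corvin has a chain of constraints placing them before every other ruler, so Corvin must be first.

Corvin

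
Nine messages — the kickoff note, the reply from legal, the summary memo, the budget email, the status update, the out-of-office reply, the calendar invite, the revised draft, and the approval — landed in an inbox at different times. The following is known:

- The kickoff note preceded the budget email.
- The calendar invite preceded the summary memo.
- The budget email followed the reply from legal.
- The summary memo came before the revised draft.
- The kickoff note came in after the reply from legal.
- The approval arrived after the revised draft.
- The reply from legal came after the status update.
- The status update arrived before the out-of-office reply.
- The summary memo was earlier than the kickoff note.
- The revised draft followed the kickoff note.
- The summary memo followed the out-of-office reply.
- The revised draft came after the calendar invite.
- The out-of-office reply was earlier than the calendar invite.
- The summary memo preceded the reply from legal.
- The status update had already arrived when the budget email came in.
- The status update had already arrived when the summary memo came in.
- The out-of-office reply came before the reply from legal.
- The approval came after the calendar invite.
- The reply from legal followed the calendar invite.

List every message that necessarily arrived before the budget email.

Directly stated before the budget email: the kickoff note, the reply from legal, and the status update.
The calendar invite reaches the budget email via the calendar invite → the reply from legal → the budget email.
The out-of-office reply reaches the budget email via the out-of-office reply → the reply from legal → the budget email.
The summary memo reaches the budget email via the summary memo → the reply from legal → the budget email.
No chain forces the approval (or any of the others) ahead of the budget email.

the calendar invite, the kickoff note, the out-of-office reply, the reply from legal, the status update, the summary memo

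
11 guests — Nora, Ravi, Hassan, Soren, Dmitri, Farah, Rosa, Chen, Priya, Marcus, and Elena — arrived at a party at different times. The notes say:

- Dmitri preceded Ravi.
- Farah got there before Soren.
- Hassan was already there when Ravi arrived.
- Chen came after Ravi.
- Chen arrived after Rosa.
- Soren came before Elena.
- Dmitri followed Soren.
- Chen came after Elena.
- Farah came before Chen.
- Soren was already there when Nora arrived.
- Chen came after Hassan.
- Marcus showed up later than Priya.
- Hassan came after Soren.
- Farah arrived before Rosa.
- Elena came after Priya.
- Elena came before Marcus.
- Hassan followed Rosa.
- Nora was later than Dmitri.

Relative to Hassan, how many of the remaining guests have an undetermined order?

Forced before Hassan: Farah, Rosa, and Soren; forced after Hassan: Chen and Ravi.
That leaves Dmitri, Elena, Marcus, Nora, and Priya with no forced order relative to Hassan — 5.

5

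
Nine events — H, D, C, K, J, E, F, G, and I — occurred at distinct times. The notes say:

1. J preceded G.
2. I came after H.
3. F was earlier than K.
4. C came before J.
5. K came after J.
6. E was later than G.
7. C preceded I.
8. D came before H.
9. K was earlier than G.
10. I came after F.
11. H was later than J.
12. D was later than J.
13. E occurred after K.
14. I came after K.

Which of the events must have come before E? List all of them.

C, F, G, J, K

Directly stated before E: G and K.
C reaches E via C → J → K → E.
F reaches E via F → K → E.
J reaches E via J → K → E.
No chain forces D (or any of the others) ahead of E.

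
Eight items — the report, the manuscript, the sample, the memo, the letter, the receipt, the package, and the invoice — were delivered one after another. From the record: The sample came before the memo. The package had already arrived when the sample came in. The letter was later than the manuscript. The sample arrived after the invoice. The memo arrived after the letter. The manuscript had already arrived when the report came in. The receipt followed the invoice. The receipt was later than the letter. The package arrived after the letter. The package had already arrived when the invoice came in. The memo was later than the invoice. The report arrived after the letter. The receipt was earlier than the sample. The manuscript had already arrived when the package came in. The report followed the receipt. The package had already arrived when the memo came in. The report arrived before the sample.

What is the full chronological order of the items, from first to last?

The constraints fix every adjacent pair, so only one ordering works:
the manuscript → the letter → the package → the invoice → the receipt → the report → the sample → the memo.

the manuscript, the letter, the package, the invoice, the receipt, the report, the sample, the memo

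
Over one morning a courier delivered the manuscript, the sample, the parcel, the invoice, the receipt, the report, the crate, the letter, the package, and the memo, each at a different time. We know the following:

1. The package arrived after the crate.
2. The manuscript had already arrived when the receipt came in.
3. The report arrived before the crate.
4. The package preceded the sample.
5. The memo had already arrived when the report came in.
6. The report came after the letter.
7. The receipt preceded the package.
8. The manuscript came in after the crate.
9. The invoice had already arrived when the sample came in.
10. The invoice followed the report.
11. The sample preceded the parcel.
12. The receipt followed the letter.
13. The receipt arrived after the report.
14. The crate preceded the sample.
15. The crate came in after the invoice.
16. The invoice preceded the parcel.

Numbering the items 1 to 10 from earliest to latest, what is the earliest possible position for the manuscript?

6

The crate, the invoice, the letter, the memo, and the report must all come before the manuscript — 5 forced predecessors.
Nothing else is forced ahead of the manuscript, so its earliest slot is position 5 + 1 = 6.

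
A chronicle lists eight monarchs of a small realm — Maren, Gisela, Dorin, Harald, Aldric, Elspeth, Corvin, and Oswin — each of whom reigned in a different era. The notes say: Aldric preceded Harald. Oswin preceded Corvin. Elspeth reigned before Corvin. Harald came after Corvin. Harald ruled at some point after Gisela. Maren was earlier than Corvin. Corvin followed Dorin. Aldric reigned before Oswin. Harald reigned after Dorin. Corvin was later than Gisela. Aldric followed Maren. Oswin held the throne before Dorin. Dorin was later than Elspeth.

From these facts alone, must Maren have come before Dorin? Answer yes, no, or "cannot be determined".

Chain the constraints: Maren → Aldric → Oswin → Dorin. Each link is directly stated, so Maren comes before Dorin.

yes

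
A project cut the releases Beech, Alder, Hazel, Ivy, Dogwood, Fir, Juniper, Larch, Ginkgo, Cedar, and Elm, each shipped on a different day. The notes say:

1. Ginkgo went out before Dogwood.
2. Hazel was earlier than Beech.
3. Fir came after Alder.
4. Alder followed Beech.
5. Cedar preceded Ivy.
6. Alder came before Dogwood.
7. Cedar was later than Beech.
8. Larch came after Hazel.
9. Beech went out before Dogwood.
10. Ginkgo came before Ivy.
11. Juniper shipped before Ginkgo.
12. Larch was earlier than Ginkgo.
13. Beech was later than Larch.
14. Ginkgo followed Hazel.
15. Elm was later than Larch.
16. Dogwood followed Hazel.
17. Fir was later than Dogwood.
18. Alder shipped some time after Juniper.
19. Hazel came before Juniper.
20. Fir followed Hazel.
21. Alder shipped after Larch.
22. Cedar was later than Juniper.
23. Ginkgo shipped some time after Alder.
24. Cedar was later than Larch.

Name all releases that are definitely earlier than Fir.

Alder, Beech, Dogwood, Ginkgo, Hazel, Juniper, Larch

Directly stated before Fir: Alder, Dogwood, and Hazel.
Beech reaches Fir via Beech → Dogwood → Fir.
Ginkgo reaches Fir via Ginkgo → Dogwood → Fir.
Juniper reaches Fir via Juniper → Alder → Fir.
Likewise Larch reaches Fir by chaining the stated constraints.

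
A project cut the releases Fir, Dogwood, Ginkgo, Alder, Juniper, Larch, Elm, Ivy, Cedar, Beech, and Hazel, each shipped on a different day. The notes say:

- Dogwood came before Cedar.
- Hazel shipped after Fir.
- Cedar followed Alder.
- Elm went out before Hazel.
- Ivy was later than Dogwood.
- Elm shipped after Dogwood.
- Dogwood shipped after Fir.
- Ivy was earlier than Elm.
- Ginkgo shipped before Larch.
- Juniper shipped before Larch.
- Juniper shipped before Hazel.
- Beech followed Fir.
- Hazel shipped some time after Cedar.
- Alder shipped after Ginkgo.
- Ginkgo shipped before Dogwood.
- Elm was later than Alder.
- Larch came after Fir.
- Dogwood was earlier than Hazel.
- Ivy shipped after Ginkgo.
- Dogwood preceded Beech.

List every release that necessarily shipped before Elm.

Directly stated before Elm: Alder, Dogwood, and Ivy.
Fir reaches Elm via Fir → Dogwood → Elm.
Ginkgo reaches Elm via Ginkgo → Alder → Elm.
No chain forces Hazel (or any of the others) ahead of Elm.

Alder, Dogwood, Fir, Ginkgo, Ivy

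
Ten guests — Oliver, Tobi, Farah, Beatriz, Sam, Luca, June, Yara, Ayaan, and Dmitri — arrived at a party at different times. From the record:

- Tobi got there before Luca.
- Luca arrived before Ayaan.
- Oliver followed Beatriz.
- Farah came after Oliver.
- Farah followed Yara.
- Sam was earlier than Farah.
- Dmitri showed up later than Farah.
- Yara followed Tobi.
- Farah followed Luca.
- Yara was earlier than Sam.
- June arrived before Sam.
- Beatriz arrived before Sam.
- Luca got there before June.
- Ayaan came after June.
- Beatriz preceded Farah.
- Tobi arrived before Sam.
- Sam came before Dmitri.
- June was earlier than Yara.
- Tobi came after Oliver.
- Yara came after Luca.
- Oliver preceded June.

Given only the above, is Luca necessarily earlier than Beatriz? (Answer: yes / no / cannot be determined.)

Tracing the constraints gives Beatriz → Oliver → Tobi → Luca, so Beatriz must come before Luca.
That means Luca cannot be before Beatriz.

no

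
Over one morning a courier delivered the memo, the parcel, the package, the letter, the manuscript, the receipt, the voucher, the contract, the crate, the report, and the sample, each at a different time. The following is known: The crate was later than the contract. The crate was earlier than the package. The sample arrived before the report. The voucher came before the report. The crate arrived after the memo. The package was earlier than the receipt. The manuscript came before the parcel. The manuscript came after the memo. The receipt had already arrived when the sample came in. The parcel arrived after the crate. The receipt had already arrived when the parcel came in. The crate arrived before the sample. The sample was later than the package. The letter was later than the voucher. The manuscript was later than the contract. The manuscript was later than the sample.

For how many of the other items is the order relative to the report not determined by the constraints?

Forced before the report: the contract, the crate, the memo, the package, the receipt, the sample, and the voucher.
That leaves the letter, the manuscript, and the parcel with no forced order relative to the report — 3.

3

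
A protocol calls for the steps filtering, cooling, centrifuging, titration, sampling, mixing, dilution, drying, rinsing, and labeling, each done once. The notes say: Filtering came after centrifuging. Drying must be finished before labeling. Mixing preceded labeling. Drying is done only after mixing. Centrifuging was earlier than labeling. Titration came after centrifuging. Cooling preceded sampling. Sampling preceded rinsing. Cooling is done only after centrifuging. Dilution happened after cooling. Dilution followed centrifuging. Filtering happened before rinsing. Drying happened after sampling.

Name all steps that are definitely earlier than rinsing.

centrifuging, cooling, filtering, sampling

Directly stated before rinsing: filtering and sampling.
Centrifuging reaches rinsing via centrifuging → filtering → rinsing.
Cooling reaches rinsing via cooling → sampling → rinsing.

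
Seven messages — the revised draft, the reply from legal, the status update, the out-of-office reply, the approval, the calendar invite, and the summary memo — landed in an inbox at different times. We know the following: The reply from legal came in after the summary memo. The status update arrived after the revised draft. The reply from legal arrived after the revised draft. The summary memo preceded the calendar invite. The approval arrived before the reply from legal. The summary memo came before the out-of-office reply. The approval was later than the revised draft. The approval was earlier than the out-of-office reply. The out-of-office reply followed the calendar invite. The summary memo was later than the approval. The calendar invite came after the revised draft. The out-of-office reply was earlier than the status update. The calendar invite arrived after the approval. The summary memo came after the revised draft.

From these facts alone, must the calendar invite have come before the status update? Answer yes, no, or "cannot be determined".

yes

Chain the constraints: the calendar invite → the out-of-office reply → the status update. Each link is directly stated, so the calendar invite comes before the status update.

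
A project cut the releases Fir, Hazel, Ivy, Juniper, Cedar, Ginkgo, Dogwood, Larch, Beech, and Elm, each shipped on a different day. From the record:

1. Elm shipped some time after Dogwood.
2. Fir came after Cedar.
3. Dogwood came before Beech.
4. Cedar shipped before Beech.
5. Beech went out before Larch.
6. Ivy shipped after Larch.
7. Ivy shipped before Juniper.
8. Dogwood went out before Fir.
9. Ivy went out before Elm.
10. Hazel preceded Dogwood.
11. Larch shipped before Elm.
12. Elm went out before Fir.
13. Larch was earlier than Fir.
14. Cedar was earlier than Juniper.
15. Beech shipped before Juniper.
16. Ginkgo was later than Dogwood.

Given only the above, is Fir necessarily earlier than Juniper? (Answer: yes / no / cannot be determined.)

cannot be determined

No chain of stated constraints runs from Fir to Juniper, and none runs from Juniper to Fir either.
So the relative order of Fir and Juniper is not fixed by the given facts.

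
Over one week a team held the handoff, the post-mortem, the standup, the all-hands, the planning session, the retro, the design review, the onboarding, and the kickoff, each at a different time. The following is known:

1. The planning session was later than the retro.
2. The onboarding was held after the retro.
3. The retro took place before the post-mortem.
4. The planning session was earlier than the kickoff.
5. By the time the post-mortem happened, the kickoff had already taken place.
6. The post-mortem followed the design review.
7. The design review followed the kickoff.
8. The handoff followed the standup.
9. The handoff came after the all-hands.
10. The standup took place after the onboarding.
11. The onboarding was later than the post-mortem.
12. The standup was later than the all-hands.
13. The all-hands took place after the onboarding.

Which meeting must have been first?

The retro has a chain of constraints placing it before every other meeting, so the retro must be first.

the retro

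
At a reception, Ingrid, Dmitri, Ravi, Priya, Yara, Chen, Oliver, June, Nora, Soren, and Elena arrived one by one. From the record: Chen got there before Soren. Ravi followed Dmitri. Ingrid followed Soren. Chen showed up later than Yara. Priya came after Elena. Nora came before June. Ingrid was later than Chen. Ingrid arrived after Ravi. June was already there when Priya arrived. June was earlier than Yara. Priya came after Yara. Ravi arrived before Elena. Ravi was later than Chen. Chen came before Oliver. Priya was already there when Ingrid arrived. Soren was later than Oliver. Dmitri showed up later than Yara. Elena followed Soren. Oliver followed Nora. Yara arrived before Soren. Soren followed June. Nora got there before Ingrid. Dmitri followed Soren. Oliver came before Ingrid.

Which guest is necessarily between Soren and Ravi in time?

Dmitri

Tracing the constraints gives Soren → Dmitri → Ravi, so Dmitri sits after Soren and before Ravi.
No other guest is forced both after Soren and before Ravi.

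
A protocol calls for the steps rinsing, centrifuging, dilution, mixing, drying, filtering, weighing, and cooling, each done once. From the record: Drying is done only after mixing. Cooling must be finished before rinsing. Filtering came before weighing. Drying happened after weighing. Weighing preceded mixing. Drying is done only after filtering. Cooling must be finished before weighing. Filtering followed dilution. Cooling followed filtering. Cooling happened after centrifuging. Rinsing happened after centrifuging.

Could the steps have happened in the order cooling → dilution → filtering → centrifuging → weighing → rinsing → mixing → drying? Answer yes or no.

no

The constraints require filtering before cooling, but in the proposed sequence cooling appears ahead of filtering. That one violation is enough.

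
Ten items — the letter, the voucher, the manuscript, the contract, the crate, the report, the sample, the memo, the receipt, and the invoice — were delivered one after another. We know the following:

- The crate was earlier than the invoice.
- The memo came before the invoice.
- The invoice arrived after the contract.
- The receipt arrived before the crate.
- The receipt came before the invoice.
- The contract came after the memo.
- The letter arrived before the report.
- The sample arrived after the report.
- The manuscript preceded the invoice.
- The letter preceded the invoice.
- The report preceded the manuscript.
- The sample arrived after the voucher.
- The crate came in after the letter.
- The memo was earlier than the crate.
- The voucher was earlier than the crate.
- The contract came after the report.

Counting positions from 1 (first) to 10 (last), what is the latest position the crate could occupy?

9

The crate must come before the invoice — 1 item forced after it.
Everything else can be placed before the crate in some valid order, so the crate can sit as late as position 10 − 1 = 9.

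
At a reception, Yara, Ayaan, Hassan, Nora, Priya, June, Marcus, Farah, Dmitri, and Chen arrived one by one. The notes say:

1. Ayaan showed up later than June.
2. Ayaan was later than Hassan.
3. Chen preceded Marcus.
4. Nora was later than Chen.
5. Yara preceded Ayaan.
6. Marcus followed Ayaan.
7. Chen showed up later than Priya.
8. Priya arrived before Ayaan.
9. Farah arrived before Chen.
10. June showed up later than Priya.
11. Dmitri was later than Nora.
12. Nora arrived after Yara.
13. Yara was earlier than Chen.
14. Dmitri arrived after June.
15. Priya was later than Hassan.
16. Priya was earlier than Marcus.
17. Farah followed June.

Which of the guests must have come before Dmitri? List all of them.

Chen, Farah, Hassan, June, Nora, Priya, Yara

Directly stated before Dmitri: June and Nora.
Chen reaches Dmitri via Chen → Nora → Dmitri.
Farah reaches Dmitri via Farah → Chen → Nora → Dmitri.
Hassan reaches Dmitri via Hassan → Priya → June → Dmitri.
Likewise Priya and Yara each reach Dmitri by chaining the stated constraints.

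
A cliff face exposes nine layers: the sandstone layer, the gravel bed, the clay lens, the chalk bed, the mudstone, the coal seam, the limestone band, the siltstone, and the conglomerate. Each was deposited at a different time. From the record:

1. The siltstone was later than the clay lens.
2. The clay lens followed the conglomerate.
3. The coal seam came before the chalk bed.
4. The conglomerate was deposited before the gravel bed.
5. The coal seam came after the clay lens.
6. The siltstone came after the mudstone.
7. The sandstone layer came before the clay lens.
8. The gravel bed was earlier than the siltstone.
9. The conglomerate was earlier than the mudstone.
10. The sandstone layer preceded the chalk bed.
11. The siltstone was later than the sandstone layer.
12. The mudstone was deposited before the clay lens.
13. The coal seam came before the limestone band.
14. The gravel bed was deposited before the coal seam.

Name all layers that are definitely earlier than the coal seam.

Directly stated before the coal seam: the clay lens and the gravel bed.
The conglomerate reaches the coal seam via the conglomerate → the gravel bed → the coal seam.
The mudstone reaches the coal seam via the mudstone → the clay lens → the coal seam.
The sandstone layer reaches the coal seam via the sandstone layer → the clay lens → the coal seam.

the clay lens, the conglomerate, the gravel bed, the mudstone, the sandstone layer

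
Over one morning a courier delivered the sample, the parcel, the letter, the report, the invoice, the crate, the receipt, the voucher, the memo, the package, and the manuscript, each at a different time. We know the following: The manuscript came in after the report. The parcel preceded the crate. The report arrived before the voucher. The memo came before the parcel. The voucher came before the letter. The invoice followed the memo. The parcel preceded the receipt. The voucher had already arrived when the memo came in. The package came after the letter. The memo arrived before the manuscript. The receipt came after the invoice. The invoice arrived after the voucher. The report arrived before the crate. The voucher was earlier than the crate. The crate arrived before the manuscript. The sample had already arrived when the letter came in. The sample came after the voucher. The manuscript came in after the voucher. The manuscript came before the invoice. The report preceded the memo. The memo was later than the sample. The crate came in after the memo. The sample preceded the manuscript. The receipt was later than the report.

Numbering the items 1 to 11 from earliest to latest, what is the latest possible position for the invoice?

The invoice must come before the receipt — 1 item forced after it.
Everything else can be placed before the invoice in some valid order, so the invoice can sit as late as position 11 − 1 = 10.

10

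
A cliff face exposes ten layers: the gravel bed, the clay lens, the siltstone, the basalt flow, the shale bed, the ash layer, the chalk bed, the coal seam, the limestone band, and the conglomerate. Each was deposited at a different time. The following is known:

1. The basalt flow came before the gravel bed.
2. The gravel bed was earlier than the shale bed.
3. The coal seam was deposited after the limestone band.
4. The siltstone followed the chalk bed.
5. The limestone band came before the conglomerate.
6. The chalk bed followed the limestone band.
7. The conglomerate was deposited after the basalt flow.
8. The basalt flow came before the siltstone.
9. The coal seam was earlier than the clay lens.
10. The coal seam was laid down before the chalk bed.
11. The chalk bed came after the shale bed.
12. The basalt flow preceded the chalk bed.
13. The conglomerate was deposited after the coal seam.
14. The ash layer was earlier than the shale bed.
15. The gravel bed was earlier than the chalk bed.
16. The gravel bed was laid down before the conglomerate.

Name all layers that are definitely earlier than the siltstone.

the ash layer, the basalt flow, the chalk bed, the coal seam, the gravel bed, the limestone band, the shale bed

Directly stated before the siltstone: the basalt flow and the chalk bed.
The ash layer reaches the siltstone via the ash layer → the shale bed → the chalk bed → the siltstone.
The coal seam reaches the siltstone via the coal seam → the chalk bed → the siltstone.
The gravel bed reaches the siltstone via the gravel bed → the chalk bed → the siltstone.
Likewise the limestone band and the shale bed each reach the siltstone by chaining the stated constraints.
No chain forces the conglomerate (or any of the others) ahead of the siltstone.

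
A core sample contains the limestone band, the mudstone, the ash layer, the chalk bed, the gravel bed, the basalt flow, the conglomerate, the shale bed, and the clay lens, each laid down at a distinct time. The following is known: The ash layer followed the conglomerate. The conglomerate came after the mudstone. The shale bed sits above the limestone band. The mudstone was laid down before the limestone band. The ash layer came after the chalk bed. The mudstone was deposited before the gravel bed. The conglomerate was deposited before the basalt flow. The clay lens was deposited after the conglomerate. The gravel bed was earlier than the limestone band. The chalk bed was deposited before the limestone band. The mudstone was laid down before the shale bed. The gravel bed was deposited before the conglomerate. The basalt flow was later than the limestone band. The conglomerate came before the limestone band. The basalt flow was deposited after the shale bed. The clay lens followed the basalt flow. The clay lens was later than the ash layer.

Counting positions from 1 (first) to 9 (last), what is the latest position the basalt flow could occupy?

8

The basalt flow must come before the clay lens — 1 layer forced after it.
Everything else can be placed before the basalt flow in some valid order, so the basalt flow can sit as late as position 9 − 1 = 8.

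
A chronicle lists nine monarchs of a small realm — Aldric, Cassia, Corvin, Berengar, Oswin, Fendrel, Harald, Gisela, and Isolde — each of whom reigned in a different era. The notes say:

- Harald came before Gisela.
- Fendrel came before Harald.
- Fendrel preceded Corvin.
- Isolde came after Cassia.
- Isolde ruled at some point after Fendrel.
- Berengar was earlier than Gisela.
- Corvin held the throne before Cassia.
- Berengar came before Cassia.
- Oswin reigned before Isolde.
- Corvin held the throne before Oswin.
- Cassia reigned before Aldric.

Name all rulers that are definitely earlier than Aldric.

Directly stated before Aldric: Cassia.
Berengar reaches Aldric via Berengar → Cassia → Aldric.
Corvin reaches Aldric via Corvin → Cassia → Aldric.
Fendrel reaches Aldric via Fendrel → Corvin → Cassia → Aldric.

Berengar, Cassia, Corvin, Fendrel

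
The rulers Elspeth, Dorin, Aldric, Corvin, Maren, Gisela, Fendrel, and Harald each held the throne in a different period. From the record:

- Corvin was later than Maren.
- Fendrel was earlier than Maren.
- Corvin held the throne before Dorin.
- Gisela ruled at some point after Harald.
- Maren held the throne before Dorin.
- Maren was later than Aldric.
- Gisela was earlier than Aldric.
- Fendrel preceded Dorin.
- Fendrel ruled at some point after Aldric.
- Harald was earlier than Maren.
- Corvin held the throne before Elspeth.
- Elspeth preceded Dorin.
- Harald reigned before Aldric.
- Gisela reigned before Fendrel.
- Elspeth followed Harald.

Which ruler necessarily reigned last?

Dorin

Every other ruler has a chain of constraints placing them before Dorin, so Dorin is last.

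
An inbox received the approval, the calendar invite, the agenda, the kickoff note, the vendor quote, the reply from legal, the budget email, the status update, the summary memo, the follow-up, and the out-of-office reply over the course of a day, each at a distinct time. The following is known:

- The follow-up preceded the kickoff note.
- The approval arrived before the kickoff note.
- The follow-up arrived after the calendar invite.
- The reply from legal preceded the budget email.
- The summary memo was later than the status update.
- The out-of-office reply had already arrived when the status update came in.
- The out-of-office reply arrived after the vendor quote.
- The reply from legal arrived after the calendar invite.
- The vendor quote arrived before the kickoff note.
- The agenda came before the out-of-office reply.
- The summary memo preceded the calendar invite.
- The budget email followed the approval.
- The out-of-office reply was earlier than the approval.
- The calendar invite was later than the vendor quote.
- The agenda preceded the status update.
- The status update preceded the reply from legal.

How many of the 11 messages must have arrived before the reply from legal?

6

Directly stated before the reply from legal: the calendar invite and the status update.
The agenda reaches the reply from legal via the agenda → the status update → the reply from legal.
The out-of-office reply reaches the reply from legal via the out-of-office reply → the status update → the reply from legal.
The summary memo reaches the reply from legal via the summary memo → the calendar invite → the reply from legal.
Likewise the vendor quote reaches the reply from legal by chaining the stated constraints.
No chain forces the budget email (or any of the others) ahead of the reply from legal.
That's the agenda, the calendar invite, the out-of-office reply, the status update, the summary memo, and the vendor quote — 6 in all.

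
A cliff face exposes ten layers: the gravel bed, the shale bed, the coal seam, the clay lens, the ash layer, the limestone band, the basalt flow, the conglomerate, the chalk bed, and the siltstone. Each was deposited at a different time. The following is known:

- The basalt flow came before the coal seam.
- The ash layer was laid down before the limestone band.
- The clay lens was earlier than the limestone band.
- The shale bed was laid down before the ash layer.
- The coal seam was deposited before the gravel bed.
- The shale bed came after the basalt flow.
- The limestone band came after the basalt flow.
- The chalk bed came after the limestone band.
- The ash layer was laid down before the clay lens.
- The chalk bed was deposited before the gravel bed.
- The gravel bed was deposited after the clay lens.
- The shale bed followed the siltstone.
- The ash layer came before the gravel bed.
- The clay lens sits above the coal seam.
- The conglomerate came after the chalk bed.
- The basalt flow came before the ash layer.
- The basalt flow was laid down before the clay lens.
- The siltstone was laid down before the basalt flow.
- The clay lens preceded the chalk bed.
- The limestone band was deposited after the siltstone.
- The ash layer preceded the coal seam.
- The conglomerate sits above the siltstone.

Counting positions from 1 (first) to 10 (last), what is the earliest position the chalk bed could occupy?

The ash layer, the basalt flow, the clay lens, the coal seam, the limestone band, the shale bed, and the siltstone must all come before the chalk bed — 7 forced predecessors.
Nothing else is forced ahead of the chalk bed, so its earliest slot is position 7 + 1 = 8.

8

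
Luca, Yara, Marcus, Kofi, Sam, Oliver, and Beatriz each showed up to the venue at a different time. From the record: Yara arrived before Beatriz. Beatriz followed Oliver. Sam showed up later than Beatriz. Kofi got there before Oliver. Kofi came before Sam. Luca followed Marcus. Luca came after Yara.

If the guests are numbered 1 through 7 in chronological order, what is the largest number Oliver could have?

5

Oliver must come before Beatriz and Sam — 2 guests forced after them.
Everything else can be placed before Oliver in some valid order, so Oliver can sit as late as position 7 − 2 = 5.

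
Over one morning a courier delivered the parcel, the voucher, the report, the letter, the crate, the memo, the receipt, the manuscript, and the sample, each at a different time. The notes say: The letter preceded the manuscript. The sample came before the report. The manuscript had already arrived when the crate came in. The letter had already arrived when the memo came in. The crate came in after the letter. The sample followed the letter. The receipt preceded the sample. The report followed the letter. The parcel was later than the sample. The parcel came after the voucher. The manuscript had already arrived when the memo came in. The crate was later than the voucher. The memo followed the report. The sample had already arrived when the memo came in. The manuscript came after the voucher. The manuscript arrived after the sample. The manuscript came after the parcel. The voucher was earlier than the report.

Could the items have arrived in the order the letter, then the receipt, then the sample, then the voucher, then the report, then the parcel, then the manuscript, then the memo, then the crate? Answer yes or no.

yes

Check each stated constraint against the proposed order — e.g. the letter is ahead of the memo; the letter is ahead of the crate. Every pair is in the required order; nothing is violated.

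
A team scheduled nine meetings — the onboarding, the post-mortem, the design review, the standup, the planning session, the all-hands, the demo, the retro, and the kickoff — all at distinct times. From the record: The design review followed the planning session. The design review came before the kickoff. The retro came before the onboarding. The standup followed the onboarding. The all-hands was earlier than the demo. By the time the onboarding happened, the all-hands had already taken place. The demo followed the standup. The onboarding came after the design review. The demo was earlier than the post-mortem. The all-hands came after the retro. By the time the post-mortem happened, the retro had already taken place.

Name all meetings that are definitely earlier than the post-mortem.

Directly stated before the post-mortem: the demo and the retro.
The all-hands reaches the post-mortem via the all-hands → the demo → the post-mortem.
The design review reaches the post-mortem via the design review → the onboarding → the standup → the demo → the post-mortem.
The onboarding reaches the post-mortem via the onboarding → the standup → the demo → the post-mortem.
Likewise the planning session and the standup each reach the post-mortem by chaining the stated constraints.

the all-hands, the demo, the design review, the onboarding, the planning session, the retro, the standup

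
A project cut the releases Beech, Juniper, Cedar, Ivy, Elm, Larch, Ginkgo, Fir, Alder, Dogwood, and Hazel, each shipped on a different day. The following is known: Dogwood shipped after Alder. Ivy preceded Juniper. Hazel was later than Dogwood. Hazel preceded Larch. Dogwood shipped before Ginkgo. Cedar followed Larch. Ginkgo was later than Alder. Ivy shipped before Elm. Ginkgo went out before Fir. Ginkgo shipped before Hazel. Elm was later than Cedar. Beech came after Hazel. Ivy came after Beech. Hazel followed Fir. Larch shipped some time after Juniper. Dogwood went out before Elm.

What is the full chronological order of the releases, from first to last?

The constraints fix every adjacent pair, so only one ordering works:
Alder → Dogwood → Ginkgo → Fir → Hazel → Beech → Ivy → Juniper → Larch → Cedar → Elm.

Alder, Dogwood, Ginkgo, Fir, Hazel, Beech, Ivy, Juniper, Larch, Cedar, Elm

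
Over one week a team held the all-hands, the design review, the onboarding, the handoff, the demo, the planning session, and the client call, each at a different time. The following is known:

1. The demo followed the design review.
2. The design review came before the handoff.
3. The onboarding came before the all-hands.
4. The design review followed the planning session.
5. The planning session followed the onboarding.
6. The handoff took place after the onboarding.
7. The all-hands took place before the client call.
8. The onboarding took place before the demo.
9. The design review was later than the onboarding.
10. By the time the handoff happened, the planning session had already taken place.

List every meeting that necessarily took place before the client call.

the all-hands, the onboarding

Directly stated before the client call: the all-hands.
The onboarding reaches the client call via the onboarding → the all-hands → the client call.
No chain forces the planning session (or any of the others) ahead of the client call.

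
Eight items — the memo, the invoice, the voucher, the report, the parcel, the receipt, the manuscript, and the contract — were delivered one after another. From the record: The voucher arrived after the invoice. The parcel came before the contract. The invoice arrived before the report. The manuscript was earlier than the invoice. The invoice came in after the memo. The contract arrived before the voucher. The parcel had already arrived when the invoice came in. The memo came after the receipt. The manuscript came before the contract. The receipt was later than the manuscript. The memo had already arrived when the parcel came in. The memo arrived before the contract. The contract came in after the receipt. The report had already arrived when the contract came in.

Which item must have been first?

the manuscript

The manuscript has a chain of constraints placing it before every other item, so the manuscript must be first.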